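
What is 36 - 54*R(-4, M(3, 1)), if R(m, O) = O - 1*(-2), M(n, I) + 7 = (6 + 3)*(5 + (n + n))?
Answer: -5040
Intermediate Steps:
M(n, I) = 38 + 18*n (M(n, I) = -7 + (6 + 3)*(5 + (n + n)) = -7 + 9*(5 + 2*n) = -7 + (45 + 18*n) = 38 + 18*n)
R(m, O) = 2 + O (R(m, O) = O + 2 = 2 + O)
36 - 54*R(-4, M(3, 1)) = 36 - 54*(2 + (38 + 18*3)) = 36 - 54*(2 + (38 + 54)) = 36 - 54*(2 + 92) = 36 - 54*94 = 36 - 5076 = -5040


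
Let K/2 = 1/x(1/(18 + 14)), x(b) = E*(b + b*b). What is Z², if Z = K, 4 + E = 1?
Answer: 4194304/9801 ≈ 427.95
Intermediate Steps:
E = -3 (E = -4 + 1 = -3)
x(b) = -3*b - 3*b² (x(b) = -3*(b + b*b) = -3*(b + b²) = -3*b - 3*b²)
K = -2048/99 (K = 2/((-3*(1 + 1/(18 + 14))/(18 + 14))) = 2/((-3*(1 + 1/32)/32)) = 2/((-3*1/32*(1 + 1/32))) = 2/((-3*1/32*33/32)) = 2/(-99/1024) = 2*(-1024/99) = -2048/99 ≈ -20.687)
Z = -2048/99 ≈ -20.687
Z² = (-2048/99)² = 4194304/9801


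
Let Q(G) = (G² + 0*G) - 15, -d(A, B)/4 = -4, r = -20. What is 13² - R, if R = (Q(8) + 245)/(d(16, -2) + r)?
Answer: 485/2 ≈ 242.50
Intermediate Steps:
d(A, B) = 16 (d(A, B) = -4*(-4) = 16)
Q(G) = -15 + G² (Q(G) = (G² + 0) - 15 = G² - 15 = -15 + G²)
R = -147/2 (R = ((-15 + 8²) + 245)/(16 - 20) = ((-15 + 64) + 245)/(-4) = (49 + 245)*(-¼) = 294*(-¼) = -147/2 ≈ -73.500)
13² - R = 13² - 1*(-147/2) = 169 + 147/2 = 485/2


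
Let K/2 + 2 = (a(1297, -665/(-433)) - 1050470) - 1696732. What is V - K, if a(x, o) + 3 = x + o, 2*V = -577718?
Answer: 2252880783/433 ≈ 5.2030e+6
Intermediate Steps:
V = -288859 (V = (½)*(-577718) = -288859)
a(x, o) = -3 + o + x (a(x, o) = -3 + (x + o) = -3 + (o + x) = -3 + o + x)
K = -2377956730/433 (K = -4 + 2*(((-3 - 665/(-433) + 1297) - 1050470) - 1696732) = -4 + 2*(((-3 - 665*(-1/433) + 1297) - 1050470) - 1696732) = -4 + 2*(((-3 + 665/433 + 1297) - 1050470) - 1696732) = -4 + 2*((560967/433 - 1050470) - 1696732) = -4 + 2*(-454292543/433 - 1696732) = -4 + 2*(-1188977499/433) = -4 - 2377954998/433 = -2377956730/433 ≈ -5.4918e+6)
V - K = -288859 - 1*(-2377956730/433) = -288859 + 2377956730/433 = 2252880783/433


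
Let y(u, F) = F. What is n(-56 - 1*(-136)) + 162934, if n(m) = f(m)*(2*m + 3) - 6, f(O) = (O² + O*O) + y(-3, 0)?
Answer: 2249328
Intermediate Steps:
f(O) = 2*O² (f(O) = (O² + O*O) + 0 = (O² + O²) + 0 = 2*O² + 0 = 2*O²)
n(m) = -6 + 2*m²*(3 + 2*m) (n(m) = (2*m²)*(2*m + 3) - 6 = (2*m²)*(3 + 2*m) - 6 = 2*m²*(3 + 2*m) - 6 = -6 + 2*m²*(3 + 2*m))
n(-56 - 1*(-136)) + 162934 = (-6 + 4*(-56 - 1*(-136))³ + 6*(-56 - 1*(-136))²) + 162934 = (-6 + 4*(-56 + 136)³ + 6*(-56 + 136)²) + 162934 = (-6 + 4*80³ + 6*80²) + 162934 = (-6 + 4*512000 + 6*6400) + 162934 = (-6 + 2048000 + 38400) + 162934 = 2086394 + 162934 = 2249328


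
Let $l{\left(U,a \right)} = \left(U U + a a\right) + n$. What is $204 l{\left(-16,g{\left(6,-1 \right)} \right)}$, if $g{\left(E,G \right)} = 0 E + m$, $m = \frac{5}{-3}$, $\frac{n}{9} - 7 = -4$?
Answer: $\frac{174896}{3} \approx 58299.0$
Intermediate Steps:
$n = 27$ ($n = 63 + 9 \left(-4\right) = 63 - 36 = 27$)
$m = - \frac{5}{3}$ ($m = 5 \left(- \frac{1}{3}\right) = - \frac{5}{3} \approx -1.6667$)
$g{\left(E,G \right)} = - \frac{5}{3}$ ($g{\left(E,G \right)} = 0 E - \frac{5}{3} = 0 - \frac{5}{3} = - \frac{5}{3}$)
$l{\left(U,a \right)} = 27 + U^{2} + a^{2}$ ($l{\left(U,a \right)} = \left(U U + a a\right) + 27 = \left(U^{2} + a^{2}\right) + 27 = 27 + U^{2} + a^{2}$)
$204 l{\left(-16,g{\left(6,-1 \right)} \right)} = 204 \left(27 + \left(-16\right)^{2} + \left(- \frac{5}{3}\right)^{2}\right) = 204 \left(27 + 256 + \frac{25}{9}\right) = 204 \cdot \frac{2572}{9} = \frac{174896}{3}$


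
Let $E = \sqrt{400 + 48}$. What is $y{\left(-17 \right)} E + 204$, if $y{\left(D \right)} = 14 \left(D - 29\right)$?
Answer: $204 - 5152 \sqrt{7} \approx -13427.0$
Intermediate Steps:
$y{\left(D \right)} = -406 + 14 D$ ($y{\left(D \right)} = 14 \left(-29 + D\right) = -406 + 14 D$)
$E = 8 \sqrt{7}$ ($E = \sqrt{448} = 8 \sqrt{7} \approx 21.166$)
$y{\left(-17 \right)} E + 204 = \left(-406 + 14 \left(-17\right)\right) 8 \sqrt{7} + 204 = \left(-406 - 238\right) 8 \sqrt{7} + 204 = - 644 \cdot 8 \sqrt{7} + 204 = - 5152 \sqrt{7} + 204 = 204 - 5152 \sqrt{7}$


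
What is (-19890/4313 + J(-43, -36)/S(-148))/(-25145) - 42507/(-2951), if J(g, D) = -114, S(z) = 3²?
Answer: 60926701687/4229565015 ≈ 14.405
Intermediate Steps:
S(z) = 9
(-19890/4313 + J(-43, -36)/S(-148))/(-25145) - 42507/(-2951) = (-19890/4313 - 114/9)/(-25145) - 42507/(-2951) = (-19890*1/4313 - 114*⅑)*(-1/25145) - 42507*(-1/2951) = (-19890/4313 - 38/3)*(-1/25145) + 42507/2951 = -223564/12939*(-1/25145) + 42507/2951 = 223564/325351155 + 42507/2951 = 60926701687/4229565015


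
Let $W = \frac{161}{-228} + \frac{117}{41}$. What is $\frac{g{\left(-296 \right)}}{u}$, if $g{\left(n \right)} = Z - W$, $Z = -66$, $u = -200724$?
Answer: $\frac{637043}{1876367952} \approx 0.00033951$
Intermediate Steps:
$W = \frac{20075}{9348}$ ($W = 161 \left(- \frac{1}{228}\right) + 117 \cdot \frac{1}{41} = - \frac{161}{228} + \frac{117}{41} = \frac{20075}{9348} \approx 2.1475$)
$g{\left(n \right)} = - \frac{637043}{9348}$ ($g{\left(n \right)} = -66 - \frac{20075}{9348} = - \frac{637043}{9348}$)
$\frac{g{\left(-296 \right)}}{u} = - \frac{637043}{9348 \left(-200724\right)} = \left(- \frac{637043}{9348}\right) \left(- \frac{1}{200724}\right) = \frac{637043}{1876367952}$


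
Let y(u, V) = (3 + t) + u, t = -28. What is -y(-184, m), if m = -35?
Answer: 209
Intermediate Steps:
y(u, V) = -25 + u (y(u, V) = (3 - 28) + u = -25 + u)
-y(-184, m) = -(-25 - 184) = -1*(-209) = 209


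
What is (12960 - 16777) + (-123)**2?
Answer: 11312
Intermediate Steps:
(12960 - 16777) + (-123)**2 = -3817 + 15129 = 11312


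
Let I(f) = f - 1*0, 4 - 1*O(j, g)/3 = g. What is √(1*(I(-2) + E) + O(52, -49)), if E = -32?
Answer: 5*√5 ≈ 11.180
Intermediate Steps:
O(j, g) = 12 - 3*g
I(f) = f (I(f) = f + 0 = f)
√(1*(I(-2) + E) + O(52, -49)) = √(1*(-2 - 32) + (12 - 3*(-49))) = √(1*(-34) + (12 + 147)) = √(-34 + 159) = √125 = 5*√5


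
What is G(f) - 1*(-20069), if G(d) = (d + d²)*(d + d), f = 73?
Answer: 808761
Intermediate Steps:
G(d) = 2*d*(d + d²) (G(d) = (d + d²)*(2*d) = 2*d*(d + d²))
G(f) - 1*(-20069) = 2*73²*(1 + 73) - 1*(-20069) = 2*5329*74 + 20069 = 788692 + 20069 = 808761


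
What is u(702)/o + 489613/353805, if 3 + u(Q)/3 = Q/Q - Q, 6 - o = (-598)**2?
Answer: 87915932867/63259980195 ≈ 1.3898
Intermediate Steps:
o = -357598 (o = 6 - 1*(-598)**2 = 6 - 1*357604 = 6 - 357604 = -357598)
u(Q) = -6 - 3*Q (u(Q) = -9 + 3*(Q/Q - Q) = -9 + 3*(1 - Q) = -9 + (3 - 3*Q) = -6 - 3*Q)
u(702)/o + 489613/353805 = (-6 - 3*702)/(-357598) + 489613/353805 = (-6 - 2106)*(-1/357598) + 489613*(1/353805) = -2112*(-1/357598) + 489613/353805 = 1056/178799 + 489613/353805 = 87915932867/63259980195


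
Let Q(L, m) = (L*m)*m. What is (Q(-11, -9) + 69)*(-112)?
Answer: 92064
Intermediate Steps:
Q(L, m) = L*m**2
(Q(-11, -9) + 69)*(-112) = (-11*(-9)**2 + 69)*(-112) = (-11*81 + 69)*(-112) = (-891 + 69)*(-112) = -822*(-112) = 92064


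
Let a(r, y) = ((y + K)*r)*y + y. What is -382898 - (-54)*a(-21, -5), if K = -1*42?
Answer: -649658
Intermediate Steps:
K = -42
a(r, y) = y + r*y*(-42 + y) (a(r, y) = ((y - 42)*r)*y + y = ((-42 + y)*r)*y + y = (r*(-42 + y))*y + y = r*y*(-42 + y) + y = y + r*y*(-42 + y))
-382898 - (-54)*a(-21, -5) = -382898 - (-54)*(-5*(1 - 42*(-21) - 21*(-5))) = -382898 - (-54)*(-5*(1 + 882 + 105)) = -382898 - (-54)*(-5*988) = -382898 - (-54)*(-4940) = -382898 - 1*266760 = -382898 - 266760 = -649658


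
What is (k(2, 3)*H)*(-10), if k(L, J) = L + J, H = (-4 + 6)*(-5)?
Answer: 500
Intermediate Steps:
H = -10 (H = 2*(-5) = -10)
k(L, J) = J + L
(k(2, 3)*H)*(-10) = ((3 + 2)*(-10))*(-10) = (5*(-10))*(-10) = -50*(-10) = 500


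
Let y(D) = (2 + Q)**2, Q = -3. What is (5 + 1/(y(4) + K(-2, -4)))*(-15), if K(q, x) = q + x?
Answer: -72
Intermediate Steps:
y(D) = 1 (y(D) = (2 - 3)**2 = (-1)**2 = 1)
(5 + 1/(y(4) + K(-2, -4)))*(-15) = (5 + 1/(1 + (-2 - 4)))*(-15) = (5 + 1/(1 - 6))*(-15) = (5 + 1/(-5))*(-15) = (5 - 1/5)*(-15) = (24/5)*(-15) = -72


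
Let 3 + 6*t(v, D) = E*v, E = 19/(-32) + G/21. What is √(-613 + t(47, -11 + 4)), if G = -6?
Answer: I*√17509863/168 ≈ 24.908*I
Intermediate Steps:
E = -197/224 (E = 19/(-32) - 6/21 = 19*(-1/32) - 6*1/21 = -19/32 - 2/7 = -197/224 ≈ -0.87946)
t(v, D) = -½ - 197*v/1344 (t(v, D) = -½ + (-197*v/224)/6 = -½ - 197*v/1344)
√(-613 + t(47, -11 + 4)) = √(-613 + (-½ - 197/1344*47)) = √(-613 + (-½ - 9259/1344)) = √(-613 - 9931/1344) = √(-833803/1344) = I*√17509863/168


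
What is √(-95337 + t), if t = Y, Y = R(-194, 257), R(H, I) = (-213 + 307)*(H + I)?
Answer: 3*I*√9935 ≈ 299.02*I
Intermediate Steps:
R(H, I) = 94*H + 94*I (R(H, I) = 94*(H + I) = 94*H + 94*I)
Y = 5922 (Y = 94*(-194) + 94*257 = -18236 + 24158 = 5922)
t = 5922
√(-95337 + t) = √(-95337 + 5922) = √(-89415) = 3*I*√9935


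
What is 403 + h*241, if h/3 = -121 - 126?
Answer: -178178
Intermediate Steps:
h = -741 (h = 3*(-121 - 126) = 3*(-247) = -741)
403 + h*241 = 403 - 741*241 = 403 - 178581 = -178178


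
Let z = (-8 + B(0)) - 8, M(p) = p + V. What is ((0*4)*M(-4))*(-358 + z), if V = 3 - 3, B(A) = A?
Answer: 0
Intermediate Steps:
V = 0
M(p) = p (M(p) = p + 0 = p)
z = -16 (z = (-8 + 0) - 8 = -8 - 8 = -16)
((0*4)*M(-4))*(-358 + z) = ((0*4)*(-4))*(-358 - 16) = (0*(-4))*(-374) = 0*(-374) = 0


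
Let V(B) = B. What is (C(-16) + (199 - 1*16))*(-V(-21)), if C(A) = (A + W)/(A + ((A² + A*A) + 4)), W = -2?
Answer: 960561/250 ≈ 3842.2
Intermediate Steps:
C(A) = (-2 + A)/(4 + A + 2*A²) (C(A) = (A - 2)/(A + ((A² + A*A) + 4)) = (-2 + A)/(A + ((A² + A²) + 4)) = (-2 + A)/(A + (2*A² + 4)) = (-2 + A)/(A + (4 + 2*A²)) = (-2 + A)/(4 + A + 2*A²))
(C(-16) + (199 - 1*16))*(-V(-21)) = ((-2 - 16)/(4 - 16 + 2*(-16)²) + (199 - 1*16))*(-1*(-21)) = (-18/(4 - 16 + 2*256) + (199 - 16))*21 = (-18/(4 - 16 + 512) + 183)*21 = (-18/500 + 183)*21 = ((1/500)*(-18) + 183)*21 = (-9/250 + 183)*21 = (45741/250)*21 = 960561/250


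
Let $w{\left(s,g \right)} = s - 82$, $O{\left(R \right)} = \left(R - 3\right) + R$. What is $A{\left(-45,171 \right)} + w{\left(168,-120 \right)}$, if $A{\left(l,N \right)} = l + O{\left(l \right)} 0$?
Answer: $41$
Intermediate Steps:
$O{\left(R \right)} = -3 + 2 R$ ($O{\left(R \right)} = \left(-3 + R\right) + R = -3 + 2 R$)
$A{\left(l,N \right)} = l$ ($A{\left(l,N \right)} = l + \left(-3 + 2 l\right) 0 = l + 0 = l$)
$w{\left(s,g \right)} = -82 + s$ ($w{\left(s,g \right)} = s - 82 = -82 + s$)
$A{\left(-45,171 \right)} + w{\left(168,-120 \right)} = -45 + \left(-82 + 168\right) = -45 + 86 = 41$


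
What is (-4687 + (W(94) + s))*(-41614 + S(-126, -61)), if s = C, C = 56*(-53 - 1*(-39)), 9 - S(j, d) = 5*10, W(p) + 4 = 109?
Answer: 223520730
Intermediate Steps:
W(p) = 105 (W(p) = -4 + 109 = 105)
S(j, d) = -41 (S(j, d) = 9 - 5*10 = 9 - 1*50 = 9 - 50 = -41)
C = -784 (C = 56*(-53 + 39) = 56*(-14) = -784)
s = -784
(-4687 + (W(94) + s))*(-41614 + S(-126, -61)) = (-4687 + (105 - 784))*(-41614 - 41) = (-4687 - 679)*(-41655) = -5366*(-41655) = 223520730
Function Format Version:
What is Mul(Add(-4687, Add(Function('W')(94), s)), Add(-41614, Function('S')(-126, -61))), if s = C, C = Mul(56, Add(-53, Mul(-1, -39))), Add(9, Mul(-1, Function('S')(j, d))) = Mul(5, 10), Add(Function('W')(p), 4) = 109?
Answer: 223520730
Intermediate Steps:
Function('W')(p) = 105 (Function('W')(p) = Add(-4, 109) = 105)
Function('S')(j, d) = -41 (Function('S')(j, d) = Add(9, Mul(-1, Mul(5, 10))) = Add(9, Mul(-1, 50)) = Add(9, -50) = -41)
C = -784 (C = Mul(56, Add(-53, 39)) = Mul(56, -14) = -784)
s = -784
Mul(Add(-4687, Add(Function('W')(94), s)), Add(-41614, Function('S')(-126, -61))) = Mul(Add(-4687, Add(105, -784)), Add(-41614, -41)) = Mul(Add(-4687, -679), -41655) = Mul(-5366, -41655) = 223520730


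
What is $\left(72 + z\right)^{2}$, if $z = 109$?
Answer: $32761$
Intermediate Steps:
$\left(72 + z\right)^{2} = \left(72 + 109\right)^{2} = 181^{2} = 32761$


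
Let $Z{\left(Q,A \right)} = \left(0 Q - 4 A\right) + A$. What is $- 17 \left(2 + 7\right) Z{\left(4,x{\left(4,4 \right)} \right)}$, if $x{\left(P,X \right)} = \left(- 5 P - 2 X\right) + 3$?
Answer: $-11475$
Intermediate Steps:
$x{\left(P,X \right)} = 3 - 5 P - 2 X$
$Z{\left(Q,A \right)} = - 3 A$ ($Z{\left(Q,A \right)} = \left(0 - 4 A\right) + A = - 4 A + A = - 3 A$)
$- 17 \left(2 + 7\right) Z{\left(4,x{\left(4,4 \right)} \right)} = - 17 \left(2 + 7\right) \left(- 3 \left(3 - 20 - 8\right)\right) = \left(-17\right) 9 \left(- 3 \left(3 - 20 - 8\right)\right) = - 153 \left(\left(-3\right) \left(-25\right)\right) = \left(-153\right) 75 = -11475$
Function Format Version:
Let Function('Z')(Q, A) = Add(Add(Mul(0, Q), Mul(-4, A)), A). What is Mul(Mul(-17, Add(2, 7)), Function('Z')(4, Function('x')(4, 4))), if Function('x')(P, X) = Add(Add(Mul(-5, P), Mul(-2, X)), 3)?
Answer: -11475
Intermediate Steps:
Function('x')(P, X) = Add(3, Mul(-5, P), Mul(-2, X))
Function('Z')(Q, A) = Mul(-3, A) (Function('Z')(Q, A) = Add(Add(0, Mul(-4, A)), A) = Add(Mul(-4, A), A) = Mul(-3, A))
Mul(Mul(-17, Add(2, 7)), Function('Z')(4, Function('x')(4, 4))) = Mul(Mul(-17, Add(2, 7)), Mul(-3, Add(3, Mul(-5, 4), Mul(-2, 4)))) = Mul(Mul(-17, 9), Mul(-3, Add(3, -20, -8))) = Mul(-153, Mul(-3, -25)) = Mul(-153, 75) = -11475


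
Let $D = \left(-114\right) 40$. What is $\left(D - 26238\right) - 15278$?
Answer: $-46076$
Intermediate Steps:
$D = -4560$
$\left(D - 26238\right) - 15278 = \left(-4560 - 26238\right) - 15278 = -30798 - 15278 = -46076$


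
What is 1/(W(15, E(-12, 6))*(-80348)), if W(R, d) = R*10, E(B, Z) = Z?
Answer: -1/12052200 ≈ -8.2972e-8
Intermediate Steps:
W(R, d) = 10*R
1/(W(15, E(-12, 6))*(-80348)) = 1/((10*15)*(-80348)) = -1/80348/150 = (1/150)*(-1/80348) = -1/12052200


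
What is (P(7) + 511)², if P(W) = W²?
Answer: 313600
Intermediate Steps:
(P(7) + 511)² = (7² + 511)² = (49 + 511)² = 560² = 313600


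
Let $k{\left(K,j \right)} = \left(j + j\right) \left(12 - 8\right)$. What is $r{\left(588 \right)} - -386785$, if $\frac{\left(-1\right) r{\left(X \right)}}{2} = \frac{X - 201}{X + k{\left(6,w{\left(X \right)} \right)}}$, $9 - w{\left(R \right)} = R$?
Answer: $\frac{260693219}{674} \approx 3.8679 \cdot 10^{5}$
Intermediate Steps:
$w{\left(R \right)} = 9 - R$
$k{\left(K,j \right)} = 8 j$ ($k{\left(K,j \right)} = 2 j 4 = 8 j$)
$r{\left(X \right)} = - \frac{2 \left(-201 + X\right)}{72 - 7 X}$ ($r{\left(X \right)} = - 2 \frac{X - 201}{X + 8 \left(9 - X\right)} = - 2 \frac{X - 201}{X - \left(-72 + 8 X\right)} = - 2 \frac{-201 + X}{72 - 7 X} = - \frac{2 \left(-201 + X\right)}{72 - 7 X}$)
$r{\left(588 \right)} - -386785 = \frac{2 \left(201 - 588\right)}{72 - 4116} - -386785 = \frac{2 \left(201 - 588\right)}{72 - 4116} + 386785 = 2 \frac{1}{-4044} \left(-387\right) + 386785 = 2 \left(- \frac{1}{4044}\right) \left(-387\right) + 386785 = \frac{129}{674} + 386785 = \frac{260693219}{674}$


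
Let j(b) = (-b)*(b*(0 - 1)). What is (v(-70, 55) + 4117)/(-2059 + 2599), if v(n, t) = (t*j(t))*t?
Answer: 4577371/270 ≈ 16953.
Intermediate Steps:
j(b) = b² (j(b) = (-b)*(b*(-1)) = (-b)*(-b) = b²)
v(n, t) = t⁴ (v(n, t) = (t*t²)*t = t³*t = t⁴)
(v(-70, 55) + 4117)/(-2059 + 2599) = (55⁴ + 4117)/(-2059 + 2599) = (9150625 + 4117)/540 = 9154742*(1/540) = 4577371/270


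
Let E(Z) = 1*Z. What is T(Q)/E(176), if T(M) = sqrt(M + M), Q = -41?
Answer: I*sqrt(82)/176 ≈ 0.051451*I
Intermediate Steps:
E(Z) = Z
T(M) = sqrt(2)*sqrt(M) (T(M) = sqrt(2*M) = sqrt(2)*sqrt(M))
T(Q)/E(176) = (sqrt(2)*sqrt(-41))/176 = (sqrt(2)*(I*sqrt(41)))*(1/176) = (I*sqrt(82))*(1/176) = I*sqrt(82)/176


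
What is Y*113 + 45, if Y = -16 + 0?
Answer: -1763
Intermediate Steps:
Y = -16
Y*113 + 45 = -16*113 + 45 = -1808 + 45 = -1763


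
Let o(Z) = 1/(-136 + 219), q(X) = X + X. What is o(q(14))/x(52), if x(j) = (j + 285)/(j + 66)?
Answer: 118/27971 ≈ 0.0042187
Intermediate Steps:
x(j) = (285 + j)/(66 + j)
q(X) = 2*X
o(Z) = 1/83
o(q(14))/x(52) = 1/(83*(((285 + 52)/(66 + 52)))) = 1/(83*((337/118))) = 1/(83*(((1/118)*337))) = 1/(83*(337/118)) = (1/83)*(118/337) = 118/27971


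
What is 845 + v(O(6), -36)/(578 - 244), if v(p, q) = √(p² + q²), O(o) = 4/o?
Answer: 845 + √2917/501 ≈ 845.11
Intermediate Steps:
845 + v(O(6), -36)/(578 - 244) = 845 + √((4/6)² + (-36)²)/(578 - 244) = 845 + √((4*(⅙))² + 1296)/334 = 845 + √((⅔)² + 1296)/334 = 845 + √(4/9 + 1296)/334 = 845 + √(11668/9)/334 = 845 + (2*√2917/3)/334 = 845 + √2917/501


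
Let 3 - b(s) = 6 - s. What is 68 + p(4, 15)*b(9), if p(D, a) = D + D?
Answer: 116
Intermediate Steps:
b(s) = -3 + s (b(s) = 3 - (6 - s) = 3 + (-6 + s) = -3 + s)
p(D, a) = 2*D
68 + p(4, 15)*b(9) = 68 + (2*4)*(-3 + 9) = 68 + 8*6 = 68 + 48 = 116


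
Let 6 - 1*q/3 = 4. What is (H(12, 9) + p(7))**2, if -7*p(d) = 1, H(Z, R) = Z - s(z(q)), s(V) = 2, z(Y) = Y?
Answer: 4761/49 ≈ 97.163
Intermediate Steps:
q = 6 (q = 18 - 3*4 = 18 - 12 = 6)
H(Z, R) = -2 + Z (H(Z, R) = Z - 1*2 = Z - 2 = -2 + Z)
p(d) = -1/7 (p(d) = -1/7*1 = -1/7)
(H(12, 9) + p(7))**2 = ((-2 + 12) - 1/7)**2 = (10 - 1/7)**2 = (69/7)**2 = 4761/49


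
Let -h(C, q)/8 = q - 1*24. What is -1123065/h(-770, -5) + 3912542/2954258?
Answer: -1658458025513/342693928 ≈ -4839.5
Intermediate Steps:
h(C, q) = 192 - 8*q (h(C, q) = -8*(q - 1*24) = -8*(q - 24) = -8*(-24 + q) = 192 - 8*q)
-1123065/h(-770, -5) + 3912542/2954258 = -1123065/(192 - 8*(-5)) + 3912542/2954258 = -1123065/(192 + 40) + 3912542*(1/2954258) = -1123065/232 + 1956271/1477129 = -1658458025513/342693928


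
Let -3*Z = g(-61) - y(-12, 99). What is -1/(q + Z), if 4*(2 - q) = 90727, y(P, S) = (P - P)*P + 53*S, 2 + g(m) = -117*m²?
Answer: -12/1490267 ≈ -8.0522e-6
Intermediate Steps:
g(m) = -2 - 117*m²
y(P, S) = 53*S (y(P, S) = 0*P + 53*S = 0 + 53*S = 53*S)
Z = 440606/3 (Z = -((-2 - 117*(-61)²) - 53*99)/3 = -((-2 - 117*3721) - 1*5247)/3 = -((-2 - 435357) - 5247)/3 = -(-435359 - 5247)/3 = -⅓*(-440606) = 440606/3 ≈ 1.4687e+5)
q = -90719/4 (q = 2 - ¼*90727 = 2 - 90727/4 = -90719/4 ≈ -22680.)
-1/(q + Z) = -1/(-90719/4 + 440606/3) = -1/1490267/12 = -1*12/1490267 = -12/1490267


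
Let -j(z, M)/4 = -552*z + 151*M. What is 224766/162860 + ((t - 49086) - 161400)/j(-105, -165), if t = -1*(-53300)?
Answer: 691361023/269085435 ≈ 2.5693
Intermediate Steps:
t = 53300
j(z, M) = -604*M + 2208*z (j(z, M) = -4*(-552*z + 151*M) = -604*M + 2208*z)
224766/162860 + ((t - 49086) - 161400)/j(-105, -165) = 224766/162860 + ((53300 - 49086) - 161400)/(-604*(-165) + 2208*(-105)) = 224766*(1/162860) + (4214 - 161400)/(99660 - 231840) = 112383/81430 - 157186/(-132180) = 112383/81430 - 157186*(-1/132180) = 112383/81430 + 78593/66090 = 691361023/269085435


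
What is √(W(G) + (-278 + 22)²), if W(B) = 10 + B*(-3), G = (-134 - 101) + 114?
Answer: √65909 ≈ 256.73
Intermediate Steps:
G = -121 (G = -235 + 114 = -121)
W(B) = 10 - 3*B
√(W(G) + (-278 + 22)²) = √((10 - 3*(-121)) + (-278 + 22)²) = √((10 + 363) + (-256)²) = √(373 + 65536) = √65909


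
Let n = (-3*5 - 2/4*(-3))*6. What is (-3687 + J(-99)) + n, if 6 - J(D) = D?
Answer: -3663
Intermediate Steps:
J(D) = 6 - D
n = -81 (n = (-15 - 2*1/4*(-3))*6 = (-15 - 1/2*(-3))*6 = (-15 + 3/2)*6 = -27/2*6 = -81)
(-3687 + J(-99)) + n = (-3687 + (6 - 1*(-99))) - 81 = (-3687 + (6 + 99)) - 81 = (-3687 + 105) - 81 = -3582 - 81 = -3663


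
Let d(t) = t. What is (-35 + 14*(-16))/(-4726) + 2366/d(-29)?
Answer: -11174205/137054 ≈ -81.531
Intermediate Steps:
(-35 + 14*(-16))/(-4726) + 2366/d(-29) = (-35 + 14*(-16))/(-4726) + 2366/(-29) = (-35 - 224)*(-1/4726) + 2366*(-1/29) = -259*(-1/4726) - 2366/29 = 259/4726 - 2366/29 = -11174205/137054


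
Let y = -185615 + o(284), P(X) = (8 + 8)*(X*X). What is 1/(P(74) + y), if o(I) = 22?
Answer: -1/97977 ≈ -1.0206e-5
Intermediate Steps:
P(X) = 16*X**2
y = -185593 (y = -185615 + 22 = -185593)
1/(P(74) + y) = 1/(16*74**2 - 185593) = 1/(16*5476 - 185593) = 1/(87616 - 185593) = 1/(-97977) = -1/97977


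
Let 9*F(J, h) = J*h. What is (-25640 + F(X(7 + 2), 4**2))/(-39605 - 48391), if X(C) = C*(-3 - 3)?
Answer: 6434/21999 ≈ 0.29247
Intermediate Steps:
X(C) = -6*C (X(C) = C*(-6) = -6*C)
F(J, h) = J*h/9 (F(J, h) = (J*h)/9 = J*h/9)
(-25640 + F(X(7 + 2), 4**2))/(-39605 - 48391) = (-25640 + (1/9)*(-6*(7 + 2))*4**2)/(-39605 - 48391) = (-25640 + (1/9)*(-6*9)*16)/(-87996) = (-25640 + (1/9)*(-54)*16)*(-1/87996) = (-25640 - 96)*(-1/87996) = -25736*(-1/87996) = 6434/21999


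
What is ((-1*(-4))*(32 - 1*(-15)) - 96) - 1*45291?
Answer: -45199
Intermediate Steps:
((-1*(-4))*(32 - 1*(-15)) - 96) - 1*45291 = (4*(32 + 15) - 96) - 45291 = (4*47 - 96) - 45291 = (188 - 96) - 45291 = 92 - 45291 = -45199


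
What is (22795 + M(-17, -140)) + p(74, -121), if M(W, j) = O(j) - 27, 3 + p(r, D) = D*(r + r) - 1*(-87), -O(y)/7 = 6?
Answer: 4902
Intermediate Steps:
O(y) = -42 (O(y) = -7*6 = -42)
p(r, D) = 84 + 2*D*r (p(r, D) = -3 + (D*(r + r) - 1*(-87)) = -3 + (D*(2*r) + 87) = -3 + (2*D*r + 87) = -3 + (87 + 2*D*r) = 84 + 2*D*r)
M(W, j) = -69 (M(W, j) = -42 - 27 = -69)
(22795 + M(-17, -140)) + p(74, -121) = (22795 - 69) + (84 + 2*(-121)*74) = 22726 + (84 - 17908) = 22726 - 17824 = 4902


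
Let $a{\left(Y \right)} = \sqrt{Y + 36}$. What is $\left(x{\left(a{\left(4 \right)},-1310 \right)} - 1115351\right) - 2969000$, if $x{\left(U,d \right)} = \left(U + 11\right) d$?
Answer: $-4098761 - 2620 \sqrt{10} \approx -4.107 \cdot 10^{6}$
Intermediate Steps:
$a{\left(Y \right)} = \sqrt{36 + Y}$
$x{\left(U,d \right)} = d \left(11 + U\right)$ ($x{\left(U,d \right)} = \left(11 + U\right) d = d \left(11 + U\right)$)
$\left(x{\left(a{\left(4 \right)},-1310 \right)} - 1115351\right) - 2969000 = \left(- 1310 \left(11 + \sqrt{36 + 4}\right) - 1115351\right) - 2969000 = \left(- 1310 \left(11 + \sqrt{40}\right) - 1115351\right) - 2969000 = \left(- 1310 \left(11 + 2 \sqrt{10}\right) - 1115351\right) - 2969000 = \left(\left(-14410 - 2620 \sqrt{10}\right) - 1115351\right) - 2969000 = \left(-1129761 - 2620 \sqrt{10}\right) - 2969000 = -4098761 - 2620 \sqrt{10}$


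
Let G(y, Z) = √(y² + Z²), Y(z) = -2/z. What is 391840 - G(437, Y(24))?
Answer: 391840 - √27499537/12 ≈ 3.9140e+5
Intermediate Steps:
G(y, Z) = √(Z² + y²)
391840 - G(437, Y(24)) = 391840 - √((-2/24)² + 437²) = 391840 - √((-2*1/24)² + 190969) = 391840 - √((-1/12)² + 190969) = 391840 - √(1/144 + 190969) = 391840 - √(27499537/144) = 391840 - √27499537/12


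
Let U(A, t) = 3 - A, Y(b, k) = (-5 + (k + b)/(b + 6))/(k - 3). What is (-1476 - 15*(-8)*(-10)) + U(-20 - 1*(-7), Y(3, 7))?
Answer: -2660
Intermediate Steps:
Y(b, k) = (-5 + (b + k)/(6 + b))/(-3 + k)
(-1476 - 15*(-8)*(-10)) + U(-20 - 1*(-7), Y(3, 7)) = (-1476 - 15*(-8)*(-10)) + (3 - (-20 - 1*(-7))) = (-1476 + 120*(-10)) + (3 - (-20 + 7)) = (-1476 - 1200) + (3 - 1*(-13)) = -2676 + (3 + 13) = -2676 + 16 = -2660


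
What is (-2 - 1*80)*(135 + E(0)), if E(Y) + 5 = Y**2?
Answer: -10660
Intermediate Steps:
E(Y) = -5 + Y**2
(-2 - 1*80)*(135 + E(0)) = (-2 - 1*80)*(135 + (-5 + 0**2)) = (-2 - 80)*(135 + (-5 + 0)) = -82*(135 - 5) = -82*130 = -10660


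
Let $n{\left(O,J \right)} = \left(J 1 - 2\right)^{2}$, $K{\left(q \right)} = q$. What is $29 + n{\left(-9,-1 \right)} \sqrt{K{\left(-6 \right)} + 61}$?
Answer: $29 + 9 \sqrt{55} \approx 95.746$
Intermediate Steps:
$n{\left(O,J \right)} = \left(-2 + J\right)^{2}$ ($n{\left(O,J \right)} = \left(J - 2\right)^{2} = \left(-2 + J\right)^{2}$)
$29 + n{\left(-9,-1 \right)} \sqrt{K{\left(-6 \right)} + 61} = 29 + \left(-2 - 1\right)^{2} \sqrt{-6 + 61} = 29 + \left(-3\right)^{2} \sqrt{55} = 29 + 9 \sqrt{55}$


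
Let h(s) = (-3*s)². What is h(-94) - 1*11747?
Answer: 67777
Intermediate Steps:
h(s) = 9*s²
h(-94) - 1*11747 = 9*(-94)² - 1*11747 = 9*8836 - 11747 = 79524 - 11747 = 67777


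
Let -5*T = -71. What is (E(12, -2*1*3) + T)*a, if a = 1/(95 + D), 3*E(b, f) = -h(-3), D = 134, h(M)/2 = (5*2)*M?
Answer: 171/1145 ≈ 0.14934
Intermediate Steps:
T = 71/5 (T = -1/5*(-71) = 71/5 ≈ 14.200)
h(M) = 20*M (h(M) = 2*((5*2)*M) = 2*(10*M) = 20*M)
E(b, f) = 20 (E(b, f) = (-20*(-3))/3 = (-1*(-60))/3 = (1/3)*60 = 20)
a = 1/229 (a = 1/(95 + 134) = 1/229 ≈ 0.0043668)
(E(12, -2*1*3) + T)*a = (20 + 71/5)*(1/229) = (171/5)*(1/229) = 171/1145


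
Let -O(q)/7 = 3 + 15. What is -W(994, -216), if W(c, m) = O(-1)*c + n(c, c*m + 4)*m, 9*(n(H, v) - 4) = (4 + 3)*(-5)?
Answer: 125268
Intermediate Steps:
O(q) = -126 (O(q) = -7*(3 + 15) = -7*18 = -126)
n(H, v) = 1/9 (n(H, v) = 4 + ((4 + 3)*(-5))/9 = 4 + (7*(-5))/9 = 4 + (1/9)*(-35) = 4 - 35/9 = 1/9)
W(c, m) = -126*c + m/9
-W(994, -216) = -(-126*994 + (1/9)*(-216)) = -(-125244 - 24) = -1*(-125268) = 125268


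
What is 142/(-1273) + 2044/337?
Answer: 2554158/429001 ≈ 5.9537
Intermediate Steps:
142/(-1273) + 2044/337 = 142*(-1/1273) + 2044*(1/337) = -142/1273 + 2044/337 = 2554158/429001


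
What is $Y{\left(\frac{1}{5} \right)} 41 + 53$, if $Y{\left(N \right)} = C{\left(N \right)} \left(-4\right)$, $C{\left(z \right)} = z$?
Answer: $\frac{101}{5} \approx 20.2$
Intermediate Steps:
$Y{\left(N \right)} = - 4 N$ ($Y{\left(N \right)} = N \left(-4\right) = - 4 N$)
$Y{\left(\frac{1}{5} \right)} 41 + 53 = - \frac{4}{5} \cdot 41 + 53 = \left(-4\right) \frac{1}{5} \cdot 41 + 53 = \left(- \frac{4}{5}\right) 41 + 53 = - \frac{164}{5} + 53 = \frac{101}{5}$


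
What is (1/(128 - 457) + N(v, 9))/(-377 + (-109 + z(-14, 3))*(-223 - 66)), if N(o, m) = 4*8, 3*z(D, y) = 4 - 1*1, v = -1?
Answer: 10527/10144715 ≈ 0.0010377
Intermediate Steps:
z(D, y) = 1 (z(D, y) = (4 - 1*1)/3 = (4 - 1)/3 = (⅓)*3 = 1)
N(o, m) = 32
(1/(128 - 457) + N(v, 9))/(-377 + (-109 + z(-14, 3))*(-223 - 66)) = (1/(128 - 457) + 32)/(-377 + (-109 + 1)*(-223 - 66)) = (1/(-329) + 32)/(-377 - 108*(-289)) = (-1/329 + 32)/(-377 + 31212) = (10527/329)/30835 = (10527/329)*(1/30835) = 10527/10144715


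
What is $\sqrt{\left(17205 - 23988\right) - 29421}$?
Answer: $2 i \sqrt{9051} \approx 190.27 i$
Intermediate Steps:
$\sqrt{\left(17205 - 23988\right) - 29421} = \sqrt{-6783 - 29421} = \sqrt{-36204} = 2 i \sqrt{9051}$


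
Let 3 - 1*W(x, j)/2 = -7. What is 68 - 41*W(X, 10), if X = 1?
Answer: -752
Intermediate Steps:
W(x, j) = 20 (W(x, j) = 6 - 2*(-7) = 6 + 14 = 20)
68 - 41*W(X, 10) = 68 - 41*20 = 68 - 820 = -752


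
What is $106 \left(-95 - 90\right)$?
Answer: $-19610$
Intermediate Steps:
$106 \left(-95 - 90\right) = 106 \left(-185\right) = -19610$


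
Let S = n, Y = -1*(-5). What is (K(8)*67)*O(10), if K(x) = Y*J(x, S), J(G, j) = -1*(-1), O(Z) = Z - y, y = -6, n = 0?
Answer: 5360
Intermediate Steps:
Y = 5
S = 0
O(Z) = 6 + Z (O(Z) = Z - 1*(-6) = Z + 6 = 6 + Z)
J(G, j) = 1
K(x) = 5 (K(x) = 5*1 = 5)
(K(8)*67)*O(10) = (5*67)*(6 + 10) = 335*16 = 5360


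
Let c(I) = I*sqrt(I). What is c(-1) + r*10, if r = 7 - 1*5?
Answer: 20 - I ≈ 20.0 - 1.0*I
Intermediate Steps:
c(I) = I**(3/2)
r = 2 (r = 7 - 5 = 2)
c(-1) + r*10 = (-1)**(3/2) + 2*10 = -I + 20 = 20 - I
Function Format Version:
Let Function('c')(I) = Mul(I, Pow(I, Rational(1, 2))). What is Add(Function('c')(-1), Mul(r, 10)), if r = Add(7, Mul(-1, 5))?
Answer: Add(20, Mul(-1, I)) ≈ Add(20.000, Mul(-1.0000, I))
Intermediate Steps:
Function('c')(I) = Pow(I, Rational(3, 2))
r = 2 (r = Add(7, -5) = 2)
Add(Function('c')(-1), Mul(r, 10)) = Add(Pow(-1, Rational(3, 2)), Mul(2, 10)) = Add(Mul(-1, I), 20) = Add(20, Mul(-1, I))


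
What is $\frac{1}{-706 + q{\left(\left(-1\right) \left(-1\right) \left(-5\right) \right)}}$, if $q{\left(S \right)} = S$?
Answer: $- \frac{1}{711} \approx -0.0014065$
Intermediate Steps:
$\frac{1}{-706 + q{\left(\left(-1\right) \left(-1\right) \left(-5\right) \right)}} = \frac{1}{-706 + \left(-1\right) \left(-1\right) \left(-5\right)} = \frac{1}{-706 + 1 \left(-5\right)} = \frac{1}{-706 - 5} = \frac{1}{-711} = - \frac{1}{711}$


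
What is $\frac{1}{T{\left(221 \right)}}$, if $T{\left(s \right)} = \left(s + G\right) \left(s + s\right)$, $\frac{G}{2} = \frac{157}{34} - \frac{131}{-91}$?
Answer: $\frac{7}{721256} \approx 9.7053 \cdot 10^{-6}$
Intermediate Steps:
$G = \frac{18741}{1547}$ ($G = 2 \left(\frac{157}{34} - \frac{131}{-91}\right) = 2 \left(157 \cdot \frac{1}{34} - - \frac{131}{91}\right) = 2 \left(\frac{157}{34} + \frac{131}{91}\right) = 2 \cdot \frac{18741}{3094} = \frac{18741}{1547} \approx 12.114$)
$T{\left(s \right)} = 2 s \left(\frac{18741}{1547} + s\right)$ ($T{\left(s \right)} = \left(s + \frac{18741}{1547}\right) \left(s + s\right) = \left(\frac{18741}{1547} + s\right) 2 s = 2 s \left(\frac{18741}{1547} + s\right)$)
$\frac{1}{T{\left(221 \right)}} = \frac{1}{\frac{2}{1547} \cdot 221 \left(18741 + 1547 \cdot 221\right)} = \frac{1}{\frac{2}{1547} \cdot 221 \left(18741 + 341887\right)} = \frac{1}{\frac{2}{1547} \cdot 221 \cdot 360628} = \frac{1}{\frac{721256}{7}} = \frac{7}{721256}$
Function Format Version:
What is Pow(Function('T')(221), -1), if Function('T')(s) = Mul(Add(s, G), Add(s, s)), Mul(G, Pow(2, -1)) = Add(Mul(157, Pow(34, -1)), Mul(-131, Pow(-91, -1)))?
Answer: Rational(7, 721256) ≈ 9.7053e-6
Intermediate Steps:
G = Rational(18741, 1547) (G = Mul(2, Add(Mul(157, Pow(34, -1)), Mul(-131, Pow(-91, -1)))) = Mul(2, Add(Mul(157, Rational(1, 34)), Mul(-131, Rational(-1, 91)))) = Mul(2, Add(Rational(157, 34), Rational(131, 91))) = Mul(2, Rational(18741, 3094)) = Rational(18741, 1547) ≈ 12.114)
Function('T')(s) = Mul(2, s, Add(Rational(18741, 1547), s)) (Function('T')(s) = Mul(Add(s, Rational(18741, 1547)), Add(s, s)) = Mul(Add(Rational(18741, 1547), s), Mul(2, s)) = Mul(2, s, Add(Rational(18741, 1547), s)))
Pow(Function('T')(221), -1) = Pow(Mul(Rational(2, 1547), 221, Add(18741, Mul(1547, 221))), -1) = Pow(Mul(Rational(2, 1547), 221, Add(18741, 341887)), -1) = Pow(Mul(Rational(2, 1547), 221, 360628), -1) = Pow(Rational(721256, 7), -1) = Rational(7, 721256)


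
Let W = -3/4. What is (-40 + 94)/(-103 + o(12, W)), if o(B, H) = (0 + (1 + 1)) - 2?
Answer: -54/103 ≈ -0.52427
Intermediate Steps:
W = -¾ (W = -3*¼ = -¾ ≈ -0.75000)
o(B, H) = 0 (o(B, H) = (0 + 2) - 2 = 2 - 2 = 0)
(-40 + 94)/(-103 + o(12, W)) = (-40 + 94)/(-103 + 0) = 54/(-103) = 54*(-1/103) = -54/103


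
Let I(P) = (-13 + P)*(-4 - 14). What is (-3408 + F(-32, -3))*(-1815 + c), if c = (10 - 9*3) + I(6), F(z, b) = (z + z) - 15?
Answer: 5948822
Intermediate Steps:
I(P) = 234 - 18*P (I(P) = (-13 + P)*(-18) = 234 - 18*P)
F(z, b) = -15 + 2*z (F(z, b) = 2*z - 15 = -15 + 2*z)
c = 109 (c = (10 - 9*3) + (234 - 18*6) = (10 - 27) + (234 - 108) = -17 + 126 = 109)
(-3408 + F(-32, -3))*(-1815 + c) = (-3408 + (-15 + 2*(-32)))*(-1815 + 109) = (-3408 + (-15 - 64))*(-1706) = (-3408 - 79)*(-1706) = -3487*(-1706) = 5948822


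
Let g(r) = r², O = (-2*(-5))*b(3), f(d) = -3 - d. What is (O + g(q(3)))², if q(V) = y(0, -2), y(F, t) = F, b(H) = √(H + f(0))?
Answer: 0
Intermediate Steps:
b(H) = √(-3 + H) (b(H) = √(H + (-3 - 1*0)) = √(H + (-3 + 0)) = √(H - 3) = √(-3 + H))
q(V) = 0
O = 0 (O = (-2*(-5))*√(-3 + 3) = 10*√0 = 10*0 = 0)
(O + g(q(3)))² = (0 + 0²)² = (0 + 0)² = 0² = 0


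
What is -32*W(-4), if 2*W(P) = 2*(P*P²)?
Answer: 2048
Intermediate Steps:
W(P) = P³ (W(P) = (2*(P*P²))/2 = (2*P³)/2 = P³)
-32*W(-4) = -32*(-4)³ = -32*(-64) = 2048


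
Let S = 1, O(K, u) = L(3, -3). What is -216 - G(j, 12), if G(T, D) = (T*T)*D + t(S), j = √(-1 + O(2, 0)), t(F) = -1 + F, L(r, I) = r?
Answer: -240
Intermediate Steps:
O(K, u) = 3
j = √2 (j = √(-1 + 3) = √2 ≈ 1.4142)
G(T, D) = D*T² (G(T, D) = (T*T)*D + (-1 + 1) = T²*D + 0 = D*T² + 0 = D*T²)
-216 - G(j, 12) = -216 - 12*(√2)² = -216 - 12*2 = -216 - 1*24 = -216 - 24 = -240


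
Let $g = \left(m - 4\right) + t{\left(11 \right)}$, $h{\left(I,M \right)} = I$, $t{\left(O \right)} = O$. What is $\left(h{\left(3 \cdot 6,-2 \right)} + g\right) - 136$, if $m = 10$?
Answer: $-101$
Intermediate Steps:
$g = 17$ ($g = \left(10 - 4\right) + 11 = 6 + 11 = 17$)
$\left(h{\left(3 \cdot 6,-2 \right)} + g\right) - 136 = \left(3 \cdot 6 + 17\right) - 136 = \left(18 + 17\right) - 136 = 35 - 136 = -101$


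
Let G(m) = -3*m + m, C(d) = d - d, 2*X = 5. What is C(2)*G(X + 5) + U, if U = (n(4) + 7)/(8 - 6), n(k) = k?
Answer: 11/2 ≈ 5.5000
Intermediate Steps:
X = 5/2 (X = (½)*5 = 5/2 ≈ 2.5000)
C(d) = 0
G(m) = -2*m
U = 11/2 (U = (4 + 7)/(8 - 6) = 11/2 ≈ 5.5000)
C(2)*G(X + 5) + U = 0*(-2*(5/2 + 5)) + 11/2 = 0*(-2*15/2) + 11/2 = 0*(-15) + 11/2 = 0 + 11/2 = 11/2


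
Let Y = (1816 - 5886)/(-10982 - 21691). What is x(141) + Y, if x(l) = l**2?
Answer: 649575983/32673 ≈ 19881.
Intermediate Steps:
Y = 4070/32673 (Y = -4070/(-32673) = -4070*(-1/32673) = 4070/32673 ≈ 0.12457)
x(141) + Y = 141**2 + 4070/32673 = 19881 + 4070/32673 = 649575983/32673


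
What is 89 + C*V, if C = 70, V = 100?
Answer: 7089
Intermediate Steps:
89 + C*V = 89 + 70*100 = 89 + 7000 = 7089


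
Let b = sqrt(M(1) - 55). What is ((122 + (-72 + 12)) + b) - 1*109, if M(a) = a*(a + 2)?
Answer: -47 + 2*I*sqrt(13) ≈ -47.0 + 7.2111*I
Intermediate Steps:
M(a) = a*(2 + a)
b = 2*I*sqrt(13) (b = sqrt(1*(2 + 1) - 55) = sqrt(1*3 - 55) = sqrt(3 - 55) = sqrt(-52) = 2*I*sqrt(13) ≈ 7.2111*I)
((122 + (-72 + 12)) + b) - 1*109 = ((122 + (-72 + 12)) + 2*I*sqrt(13)) - 1*109 = ((122 - 60) + 2*I*sqrt(13)) - 109 = (62 + 2*I*sqrt(13)) - 109 = -47 + 2*I*sqrt(13)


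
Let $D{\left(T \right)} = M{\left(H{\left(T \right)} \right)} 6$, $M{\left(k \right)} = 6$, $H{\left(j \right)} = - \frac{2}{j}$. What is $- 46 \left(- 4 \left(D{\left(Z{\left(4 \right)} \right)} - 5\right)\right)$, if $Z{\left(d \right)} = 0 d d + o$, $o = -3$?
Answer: $5704$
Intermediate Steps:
$Z{\left(d \right)} = -3$ ($Z{\left(d \right)} = 0 d d - 3 = 0 d - 3 = 0 - 3 = -3$)
$D{\left(T \right)} = 36$ ($D{\left(T \right)} = 6 \cdot 6 = 36$)
$- 46 \left(- 4 \left(D{\left(Z{\left(4 \right)} \right)} - 5\right)\right) = - 46 \left(- 4 \left(36 - 5\right)\right) = - 46 \left(\left(-4\right) 31\right) = \left(-46\right) \left(-124\right) = 5704$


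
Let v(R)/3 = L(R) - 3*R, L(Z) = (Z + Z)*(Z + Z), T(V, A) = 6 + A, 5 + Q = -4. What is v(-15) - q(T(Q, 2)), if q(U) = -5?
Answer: 2840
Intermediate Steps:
Q = -9 (Q = -5 - 4 = -9)
L(Z) = 4*Z² (L(Z) = (2*Z)*(2*Z) = 4*Z²)
v(R) = -9*R + 12*R² (v(R) = 3*(4*R² - 3*R) = 3*(-3*R + 4*R²) = -9*R + 12*R²)
v(-15) - q(T(Q, 2)) = 3*(-15)*(-3 + 4*(-15)) - 1*(-5) = 3*(-15)*(-3 - 60) + 5 = 3*(-15)*(-63) + 5 = 2835 + 5 = 2840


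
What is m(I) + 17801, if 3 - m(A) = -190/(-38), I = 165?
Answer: 17799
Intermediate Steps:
m(A) = -2 (m(A) = 3 - (-190)/(-38) = 3 - (-190)*(-1)/38 = 3 - 1*5 = 3 - 5 = -2)
m(I) + 17801 = -2 + 17801 = 17799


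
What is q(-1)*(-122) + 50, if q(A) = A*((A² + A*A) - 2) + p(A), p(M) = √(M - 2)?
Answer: 50 - 122*I*√3 ≈ 50.0 - 211.31*I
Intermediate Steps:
p(M) = √(-2 + M)
q(A) = √(-2 + A) + A*(-2 + 2*A²) (q(A) = A*((A² + A*A) - 2) + √(-2 + A) = A*((A² + A²) - 2) + √(-2 + A) = A*(2*A² - 2) + √(-2 + A) = A*(-2 + 2*A²) + √(-2 + A) = √(-2 + A) + A*(-2 + 2*A²))
q(-1)*(-122) + 50 = (√(-2 - 1) - 2*(-1) + 2*(-1)³)*(-122) + 50 = (√(-3) + 2 + 2*(-1))*(-122) + 50 = (I*√3 + 2 - 2)*(-122) + 50 = (I*√3)*(-122) + 50 = -122*I*√3 + 50 = 50 - 122*I*√3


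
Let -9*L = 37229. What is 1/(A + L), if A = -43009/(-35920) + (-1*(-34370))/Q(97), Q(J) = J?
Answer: -31358160/118566090503 ≈ -0.00026448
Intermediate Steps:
L = -37229/9 (L = -⅑*37229 = -37229/9 ≈ -4136.6)
A = 1238742273/3484240 (A = -43009/(-35920) - 1*(-34370)/97 = -43009*(-1/35920) + 34370*(1/97) = 43009/35920 + 34370/97 = 1238742273/3484240 ≈ 355.53)
1/(A + L) = 1/(1238742273/3484240 - 37229/9) = 1/(-118566090503/31358160) = -31358160/118566090503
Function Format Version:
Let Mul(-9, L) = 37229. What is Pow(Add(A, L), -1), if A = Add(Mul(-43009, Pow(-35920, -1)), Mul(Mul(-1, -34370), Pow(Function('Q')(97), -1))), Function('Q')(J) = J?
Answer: Rational(-31358160, 118566090503) ≈ -0.00026448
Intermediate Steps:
L = Rational(-37229, 9) (L = Mul(Rational(-1, 9), 37229) = Rational(-37229, 9) ≈ -4136.6)
A = Rational(1238742273, 3484240) (A = Add(Mul(-43009, Pow(-35920, -1)), Mul(Mul(-1, -34370), Pow(97, -1))) = Add(Mul(-43009, Rational(-1, 35920)), Mul(34370, Rational(1, 97))) = Add(Rational(43009, 35920), Rational(34370, 97)) = Rational(1238742273, 3484240) ≈ 355.53)
Pow(Add(A, L), -1) = Pow(Add(Rational(1238742273, 3484240), Rational(-37229, 9)), -1) = Pow(Rational(-118566090503, 31358160), -1) = Rational(-31358160, 118566090503)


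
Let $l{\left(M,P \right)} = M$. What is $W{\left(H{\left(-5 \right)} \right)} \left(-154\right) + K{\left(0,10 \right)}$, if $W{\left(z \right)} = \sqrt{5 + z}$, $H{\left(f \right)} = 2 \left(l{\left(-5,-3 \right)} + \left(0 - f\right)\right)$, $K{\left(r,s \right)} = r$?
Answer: $- 154 \sqrt{5} \approx -344.35$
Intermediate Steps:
$H{\left(f \right)} = -10 - 2 f$ ($H{\left(f \right)} = 2 \left(-5 + \left(0 - f\right)\right) = 2 \left(-5 - f\right) = -10 - 2 f$)
$W{\left(H{\left(-5 \right)} \right)} \left(-154\right) + K{\left(0,10 \right)} = \sqrt{5 - 0} \left(-154\right) + 0 = \sqrt{5 + \left(-10 + 10\right)} \left(-154\right) + 0 = \sqrt{5 + 0} \left(-154\right) + 0 = \sqrt{5} \left(-154\right) + 0 = - 154 \sqrt{5} + 0 = - 154 \sqrt{5}$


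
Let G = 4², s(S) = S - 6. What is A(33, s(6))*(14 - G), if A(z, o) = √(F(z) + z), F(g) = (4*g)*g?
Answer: -2*√4389 ≈ -132.50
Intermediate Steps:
s(S) = -6 + S
F(g) = 4*g²
A(z, o) = √(z + 4*z²) (A(z, o) = √(4*z² + z) = √(z + 4*z²))
G = 16
A(33, s(6))*(14 - G) = √(33*(1 + 4*33))*(14 - 1*16) = √(33*(1 + 132))*(14 - 16) = √(33*133)*(-2) = √4389*(-2) = -2*√4389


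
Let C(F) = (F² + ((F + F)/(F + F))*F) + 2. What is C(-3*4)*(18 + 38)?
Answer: 7504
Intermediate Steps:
C(F) = 2 + F + F² (C(F) = (F² + ((2*F)/((2*F)))*F) + 2 = (F² + ((2*F)*(1/(2*F)))*F) + 2 = (F² + 1*F) + 2 = (F² + F) + 2 = (F + F²) + 2 = 2 + F + F²)
C(-3*4)*(18 + 38) = (2 - 3*4 + (-3*4)²)*(18 + 38) = (2 - 12 + (-12)²)*56 = (2 - 12 + 144)*56 = 134*56 = 7504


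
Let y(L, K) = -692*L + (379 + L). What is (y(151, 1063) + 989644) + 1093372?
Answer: 1979054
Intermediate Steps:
y(L, K) = 379 - 691*L
(y(151, 1063) + 989644) + 1093372 = ((379 - 691*151) + 989644) + 1093372 = ((379 - 104341) + 989644) + 1093372 = (-103962 + 989644) + 1093372 = 885682 + 1093372 = 1979054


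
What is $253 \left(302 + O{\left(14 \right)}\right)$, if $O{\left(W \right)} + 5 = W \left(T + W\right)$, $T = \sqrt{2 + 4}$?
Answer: $124729 + 3542 \sqrt{6} \approx 1.3341 \cdot 10^{5}$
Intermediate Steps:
$T = \sqrt{6} \approx 2.4495$
$O{\left(W \right)} = -5 + W \left(W + \sqrt{6}\right)$ ($O{\left(W \right)} = -5 + W \left(\sqrt{6} + W\right) = -5 + W \left(W + \sqrt{6}\right)$)
$253 \left(302 + O{\left(14 \right)}\right) = 253 \left(302 + \left(-5 + 14^{2} + 14 \sqrt{6}\right)\right) = 253 \left(302 + \left(-5 + 196 + 14 \sqrt{6}\right)\right) = 253 \left(302 + \left(191 + 14 \sqrt{6}\right)\right) = 253 \left(493 + 14 \sqrt{6}\right) = 124729 + 3542 \sqrt{6}$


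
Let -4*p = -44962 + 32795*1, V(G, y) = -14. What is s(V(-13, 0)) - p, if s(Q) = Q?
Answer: -12223/4 ≈ -3055.8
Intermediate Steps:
p = 12167/4 (p = -(-44962 + 32795*1)/4 = -(-44962 + 32795)/4 = -1/4*(-12167) = 12167/4 ≈ 3041.8)
s(V(-13, 0)) - p = -14 - 1*12167/4 = -14 - 12167/4 = -12223/4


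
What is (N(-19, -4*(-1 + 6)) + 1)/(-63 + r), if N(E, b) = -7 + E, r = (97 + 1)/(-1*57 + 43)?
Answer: 5/14 ≈ 0.35714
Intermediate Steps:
r = -7 (r = 98/(-57 + 43) = 98/(-14) = 98*(-1/14) = -7)
(N(-19, -4*(-1 + 6)) + 1)/(-63 + r) = ((-7 - 19) + 1)/(-63 - 7) = (-26 + 1)/(-70) = -25*(-1/70) = 5/14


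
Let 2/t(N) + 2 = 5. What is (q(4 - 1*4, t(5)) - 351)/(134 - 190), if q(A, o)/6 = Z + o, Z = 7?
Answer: 305/56 ≈ 5.4464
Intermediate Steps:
t(N) = ⅔ (t(N) = 2/(-2 + 5) = 2/3 = 2*(⅓) = ⅔)
q(A, o) = 42 + 6*o (q(A, o) = 6*(7 + o) = 42 + 6*o)
(q(4 - 1*4, t(5)) - 351)/(134 - 190) = ((42 + 6*(⅔)) - 351)/(134 - 190) = ((42 + 4) - 351)/(-56) = (46 - 351)*(-1/56) = -305*(-1/56) = 305/56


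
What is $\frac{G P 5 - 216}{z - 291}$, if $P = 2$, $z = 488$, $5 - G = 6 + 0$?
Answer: $- \frac{226}{197} \approx -1.1472$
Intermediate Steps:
$G = -1$ ($G = 5 - \left(6 + 0\right) = 5 - 6 = -1$)
$\frac{G P 5 - 216}{z - 291} = \frac{\left(-1\right) 2 \cdot 5 - 216}{488 - 291} = \frac{\left(-2\right) 5 - 216}{197} = \left(-10 - 216\right) \frac{1}{197} = \left(-226\right) \frac{1}{197} = - \frac{226}{197}$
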